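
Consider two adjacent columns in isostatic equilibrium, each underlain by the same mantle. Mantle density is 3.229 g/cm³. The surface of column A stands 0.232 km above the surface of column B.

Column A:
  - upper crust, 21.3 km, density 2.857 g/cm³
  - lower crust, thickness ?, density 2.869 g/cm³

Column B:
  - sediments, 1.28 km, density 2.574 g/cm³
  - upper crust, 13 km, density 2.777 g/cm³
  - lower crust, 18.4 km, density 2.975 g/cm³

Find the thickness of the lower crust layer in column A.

Take the compensation level at the base of the deeper column (depth z_c below the surface of column A) and equate Σ ρ_i t_i down to z_c; mantle fills any gap and the z_c terms cancel.
Column A: 21.3×2.857 + x×2.869 + (z_c − 21.3 − x)×3.229
Column B: 0.232×0 + 1.28×2.574 + 13×2.777 + 18.4×2.975 + (z_c − 0.232 − 32.68)×3.229
The z_c×3.229 term appears on both sides and cancels. Collect the known terms of each column as K = Σ(ρt)_known − 3.229 × (depth of known layers): K_A = 60.8541 − 3.229×21.3 = −7.9236; K_B = 94.13572 − 3.229×(0.232 + 32.68) = −12.137128.
Balance: K_A − x×(3.229 − 2.869) = K_B, so x = (K_A − K_B)/(3.229 − 2.869) = 4.21353/0.36 = 11.7 km.

11.7 km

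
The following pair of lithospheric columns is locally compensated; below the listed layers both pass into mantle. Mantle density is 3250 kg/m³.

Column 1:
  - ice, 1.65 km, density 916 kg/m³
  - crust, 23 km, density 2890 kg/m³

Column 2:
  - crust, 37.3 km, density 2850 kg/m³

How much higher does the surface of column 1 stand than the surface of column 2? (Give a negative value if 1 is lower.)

For any compensation level in the mantle, the mantle terms cancel and isostasy reduces to e = (Σt_1 − Σt_2) − (Σ(ρt)_1 − Σ(ρt)_2) / ρ_m.
Σt_1 = 24.65 km; Σt_2 = 37.3 km; Σ(ρt)_1 = 67981.4; Σ(ρt)_2 = 106305 (in km·kg/m³).
e = (24.65 − 37.3) − (67981.4 − 106305) / 3250 = −0.858 km.

−0.858 km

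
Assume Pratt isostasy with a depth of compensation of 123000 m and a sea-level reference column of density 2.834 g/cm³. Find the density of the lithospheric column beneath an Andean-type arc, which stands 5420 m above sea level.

2.71 g/cm³

Pratt balance: ρ_ref D = ρ (D + h).
ρ = ρ_ref D/(D + h) = 2.834 × 123000 m/(123000 m + 5420 m) = 2.71 g/cm³.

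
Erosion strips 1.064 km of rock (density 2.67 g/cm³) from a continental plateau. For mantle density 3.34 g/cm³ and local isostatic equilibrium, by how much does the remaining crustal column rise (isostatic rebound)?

Unloading: uplift u = e ρ_c/ρ_m = 1.064 km × 2.67/3.34 = 0.851 km.

0.851 km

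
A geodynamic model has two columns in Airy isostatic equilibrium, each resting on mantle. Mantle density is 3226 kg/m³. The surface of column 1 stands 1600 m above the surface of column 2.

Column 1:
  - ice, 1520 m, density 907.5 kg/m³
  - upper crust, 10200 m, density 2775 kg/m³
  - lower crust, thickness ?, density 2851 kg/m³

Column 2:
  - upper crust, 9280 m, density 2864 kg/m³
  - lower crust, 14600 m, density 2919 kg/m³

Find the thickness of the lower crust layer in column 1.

13000 m

Take the compensation level at the base of the deeper column (depth z_c below the surface of column 1) and equate Σ ρ_i t_i down to z_c; mantle fills any gap and the z_c terms cancel.
Column 1: 1520×907.5 + 10200×2775 + x×2851 + (z_c − 11720 − x)×3226
Column 2: 1600×0 + 9280×2864 + 14600×2919 + (z_c − 1600 − 23880)×3226
The z_c×3226 term appears on both sides and cancels. Collect the known terms of each column as K = Σ(ρt)_known − 3226 × (depth of known layers): K_1 = 29684400 − 3226×11720 = −8124320; K_2 = 69195320 − 3226×(1600 + 23880) = −13003160.
Balance: K_1 − x×(3226 − 2851) = K_2, so x = (K_1 − K_2)/(3226 − 2851) = 4878840/375 = 13000 m.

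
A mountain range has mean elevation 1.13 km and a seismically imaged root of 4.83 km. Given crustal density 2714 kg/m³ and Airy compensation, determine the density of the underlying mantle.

3350 kg/m³

Airy balance: ρ_c h = (ρ_m − ρ_c) r → ρ_m = ρ_c (1 + h/r).
ρ_m = 2714 × (1 + 1.13 km/4.83 km) = 3350 kg/m³.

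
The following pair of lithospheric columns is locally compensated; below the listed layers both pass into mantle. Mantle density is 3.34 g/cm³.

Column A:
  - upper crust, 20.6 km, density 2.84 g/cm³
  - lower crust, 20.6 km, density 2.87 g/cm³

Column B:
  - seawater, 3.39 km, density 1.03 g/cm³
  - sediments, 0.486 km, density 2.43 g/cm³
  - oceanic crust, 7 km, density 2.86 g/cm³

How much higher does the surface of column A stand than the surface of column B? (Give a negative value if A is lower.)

For any compensation level in the mantle, the mantle terms cancel and isostasy reduces to e = (Σt_A − Σt_B) − (Σ(ρt)_A − Σ(ρt)_B) / ρ_m.
Σt_A = 41.2 km; Σt_B = 10.876 km; Σ(ρt)_A = 117.626; Σ(ρt)_B = 24.69268 (in km·g/cm³).
e = (41.2 − 10.876) − (117.626 − 24.69268) / 3.34 = 2.5 km.

2.5 km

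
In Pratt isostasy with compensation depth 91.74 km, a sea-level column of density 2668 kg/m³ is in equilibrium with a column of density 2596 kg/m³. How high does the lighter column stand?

ρ_ref D = ρ (D + h) → h = D (ρ_ref − ρ)/ρ.
h = 91.74 km × (2668 − 2596)/2596 = 2.54 km.

2.54 km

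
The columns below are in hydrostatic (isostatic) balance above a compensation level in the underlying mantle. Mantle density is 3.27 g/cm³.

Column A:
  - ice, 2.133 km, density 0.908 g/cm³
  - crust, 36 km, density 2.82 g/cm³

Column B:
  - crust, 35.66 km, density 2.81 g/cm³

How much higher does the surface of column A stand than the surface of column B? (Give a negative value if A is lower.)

For any compensation level in the mantle, the mantle terms cancel and isostasy reduces to e = (Σt_A − Σt_B) − (Σ(ρt)_A − Σ(ρt)_B) / ρ_m.
Σt_A = 38.133 km; Σt_B = 35.66 km; Σ(ρt)_A = 103.456764; Σ(ρt)_B = 100.2046 (in km·g/cm³).
e = (38.133 − 35.66) − (103.456764 − 100.2046) / 3.27 = 1.48 km.

1.48 km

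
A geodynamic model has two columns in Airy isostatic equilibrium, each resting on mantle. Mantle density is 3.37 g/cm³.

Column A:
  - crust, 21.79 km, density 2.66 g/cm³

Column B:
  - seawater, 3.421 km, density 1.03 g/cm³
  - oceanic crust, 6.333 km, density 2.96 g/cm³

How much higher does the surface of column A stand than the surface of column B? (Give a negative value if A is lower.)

1.44 km

For any compensation level in the mantle, the mantle terms cancel and isostasy reduces to e = (Σt_A − Σt_B) − (Σ(ρt)_A − Σ(ρt)_B) / ρ_m.
Σt_A = 21.79 km; Σt_B = 9.754 km; Σ(ρt)_A = 57.9614; Σ(ρt)_B = 22.26931 (in km·g/cm³).
e = (21.79 − 9.754) − (57.9614 − 22.26931) / 3.37 = 1.44 km.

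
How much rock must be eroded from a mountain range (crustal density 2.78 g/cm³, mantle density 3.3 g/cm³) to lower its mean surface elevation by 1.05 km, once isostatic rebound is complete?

6.66 km

Net drop Δ = e − u = e − e ρ_c/ρ_m = e (ρ_m − ρ_c)/ρ_m.
e = Δ ρ_m/(ρ_m − ρ_c) = 1.05 km × 3.3/0.52 = 6.66 km.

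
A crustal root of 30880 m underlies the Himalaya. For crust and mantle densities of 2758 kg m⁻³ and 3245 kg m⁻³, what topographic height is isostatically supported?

5450 m

Equating mass per unit area of the two columns: ρ_c h = (ρ_m − ρ_c) r.
h = r (ρ_m − ρ_c) / ρ_c = 30880 m × (3245 − 2758) / 2758 = 5450 m.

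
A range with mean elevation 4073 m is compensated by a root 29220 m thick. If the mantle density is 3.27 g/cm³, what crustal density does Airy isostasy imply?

2.87 g/cm³

ρ_c h = (ρ_m − ρ_c) r → ρ_c (h + r) = ρ_m r → ρ_c = ρ_m r / (h + r).
ρ_c = 3.27 × 29220 m / (4073 m + 29220 m) = 2.87 g/cm³.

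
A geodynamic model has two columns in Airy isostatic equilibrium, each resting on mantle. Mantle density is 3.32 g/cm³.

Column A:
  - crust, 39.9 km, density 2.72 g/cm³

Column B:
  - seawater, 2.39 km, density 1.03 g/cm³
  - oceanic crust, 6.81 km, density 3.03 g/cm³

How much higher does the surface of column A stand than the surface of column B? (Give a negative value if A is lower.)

For any compensation level in the mantle, the mantle terms cancel and isostasy reduces to e = (Σt_A − Σt_B) − (Σ(ρt)_A − Σ(ρt)_B) / ρ_m.
Σt_A = 39.9 km; Σt_B = 9.2 km; Σ(ρt)_A = 108.528; Σ(ρt)_B = 23.096 (in km·g/cm³).
e = (39.9 − 9.2) − (108.528 − 23.096) / 3.32 = 4.97 km.

4.97 km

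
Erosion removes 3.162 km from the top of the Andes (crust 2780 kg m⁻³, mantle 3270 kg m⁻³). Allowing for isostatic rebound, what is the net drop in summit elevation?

Rebound u = e ρ_c/ρ_m = 3.162 km × 2780/3270 = 2.688 km.
Net surface drop = e − u = 3.162 km − 2.688 km = e (ρ_m − ρ_c)/ρ_m = 0.474 km.

0.474 km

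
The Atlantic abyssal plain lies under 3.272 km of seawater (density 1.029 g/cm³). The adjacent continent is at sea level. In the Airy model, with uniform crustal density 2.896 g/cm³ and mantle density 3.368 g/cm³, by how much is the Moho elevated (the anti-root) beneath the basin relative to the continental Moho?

Isostatic balance requires: replacing crust with seawater at the top is compensated by replacing crust with mantle at the base: d (ρ_c − ρ_w) = a (ρ_m − ρ_c).
a = d (ρ_c − ρ_w)/(ρ_m − ρ_c) = 3.272 km × 1.867/0.472 = 12.9 km.

12.9 km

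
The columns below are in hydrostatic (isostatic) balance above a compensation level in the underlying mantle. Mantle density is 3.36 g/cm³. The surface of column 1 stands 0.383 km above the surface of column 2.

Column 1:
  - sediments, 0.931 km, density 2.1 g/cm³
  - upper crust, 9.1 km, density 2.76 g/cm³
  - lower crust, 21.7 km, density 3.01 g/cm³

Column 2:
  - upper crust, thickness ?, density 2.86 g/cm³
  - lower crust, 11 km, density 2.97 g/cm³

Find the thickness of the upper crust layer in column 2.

Take the compensation level at the base of the deeper column (depth z_c below the surface of column 1) and equate Σ ρ_i t_i down to z_c; mantle fills any gap and the z_c terms cancel.
Column 1: 0.931×2.1 + 9.1×2.76 + 21.7×3.01 + (z_c − 31.731)×3.36
Column 2: 0.383×0 + x×2.86 + 11×2.97 + (z_c − 0.383 − 11 − x)×3.36
The z_c×3.36 term appears on both sides and cancels. Collect the known terms of each column as K = Σ(ρt)_known − 3.36 × (depth of known layers): K_1 = 92.3881 − 3.36×31.731 = −14.22806; K_2 = 32.67 − 3.36×(0.383 + 11) = −5.57688.
Balance: K_1 = K_2 − x×(3.36 − 2.86), so x = (K_2 − K_1)/(3.36 − 2.86) = 8.65118/0.5 = 17.3 km.

17.3 km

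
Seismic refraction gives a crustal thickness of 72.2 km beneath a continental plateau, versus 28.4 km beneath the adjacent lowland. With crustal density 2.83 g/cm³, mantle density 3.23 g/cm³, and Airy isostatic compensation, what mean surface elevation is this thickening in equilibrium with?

Excess crust Δ = 72.2 km − 28.4 km = 43.8 km, split between elevation h and root r with h + r = Δ.
Airy balance ρ_c h = (ρ_m − ρ_c) r gives r = h ρ_c/(ρ_m − ρ_c), so h (1 + ρ_c/(ρ_m − ρ_c)) = Δ, i.e. h = Δ (ρ_m − ρ_c)/ρ_m.
h = 43.8 km × 0.4/3.23 = 5.42 km.

5.42 km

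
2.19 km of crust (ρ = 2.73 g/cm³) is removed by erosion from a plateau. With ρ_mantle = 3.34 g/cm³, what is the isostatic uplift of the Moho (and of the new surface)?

Unloading: uplift u = e ρ_c/ρ_m = 2.19 km × 2.73/3.34 = 1.79 km.

1.79 km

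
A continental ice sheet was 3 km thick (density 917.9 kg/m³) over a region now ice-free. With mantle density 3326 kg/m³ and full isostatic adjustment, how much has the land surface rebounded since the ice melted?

0.828 km

Removing the load lets mantle flow back in; uplift u satisfies ρ_ice t = ρ_m u.
u = t ρ_ice/ρ_m = 3 km × 917.9/3326 = 0.828 km.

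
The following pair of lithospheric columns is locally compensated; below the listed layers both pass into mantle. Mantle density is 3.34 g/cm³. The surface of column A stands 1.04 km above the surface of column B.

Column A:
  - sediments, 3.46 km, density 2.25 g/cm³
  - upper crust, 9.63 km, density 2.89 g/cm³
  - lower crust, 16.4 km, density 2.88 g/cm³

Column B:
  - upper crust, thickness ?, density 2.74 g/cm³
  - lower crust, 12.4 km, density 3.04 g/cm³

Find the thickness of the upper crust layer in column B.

Take the compensation level at the base of the deeper column (depth z_c below the surface of column A) and equate Σ ρ_i t_i down to z_c; mantle fills any gap and the z_c terms cancel.
Column A: 3.46×2.25 + 9.63×2.89 + 16.4×2.88 + (z_c − 29.49)×3.34
Column B: 1.04×0 + x×2.74 + 12.4×3.04 + (z_c − 1.04 − 12.4 − x)×3.34
The z_c×3.34 term appears on both sides and cancels. Collect the known terms of each column as K = Σ(ρt)_known − 3.34 × (depth of known layers): K_A = 82.8477 − 3.34×29.49 = −15.6489; K_B = 37.696 − 3.34×(1.04 + 12.4) = −7.1936.
Balance: K_A = K_B − x×(3.34 − 2.74), so x = (K_B − K_A)/(3.34 − 2.74) = 8.4553/0.6 = 14.1 km.

14.1 km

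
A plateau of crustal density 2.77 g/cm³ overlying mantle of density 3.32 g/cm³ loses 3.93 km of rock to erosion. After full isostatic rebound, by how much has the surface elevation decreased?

Rebound u = e ρ_c/ρ_m = 3.93 km × 2.77/3.32 = 3.279 km.
Net surface drop = e − u = 3.93 km − 3.279 km = e (ρ_m − ρ_c)/ρ_m = 0.651 km.

0.651 km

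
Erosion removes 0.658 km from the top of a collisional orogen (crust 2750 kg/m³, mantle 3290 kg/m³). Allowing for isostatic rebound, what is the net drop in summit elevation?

0.108 km

Rebound u = e ρ_c/ρ_m = 0.658 km × 2750/3290 = 0.55 km.
Net surface drop = e − u = 0.658 km − 0.55 km = e (ρ_m − ρ_c)/ρ_m = 0.108 km.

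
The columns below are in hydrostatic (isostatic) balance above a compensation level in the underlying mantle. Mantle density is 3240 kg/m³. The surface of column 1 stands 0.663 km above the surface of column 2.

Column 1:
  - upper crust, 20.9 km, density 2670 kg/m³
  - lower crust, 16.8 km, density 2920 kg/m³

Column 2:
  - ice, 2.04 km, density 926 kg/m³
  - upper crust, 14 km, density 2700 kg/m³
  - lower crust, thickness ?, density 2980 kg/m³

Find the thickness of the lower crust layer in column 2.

Take the compensation level at the base of the deeper column (depth z_c below the surface of column 1) and equate Σ ρ_i t_i down to z_c; mantle fills any gap and the z_c terms cancel.
Column 1: 20.9×2670 + 16.8×2920 + (z_c − 37.7)×3240
Column 2: 0.663×0 + 2.04×926 + 14×2700 + x×2980 + (z_c − 0.663 − 16.04 − x)×3240
The z_c×3240 term appears on both sides and cancels. Collect the known terms of each column as K = Σ(ρt)_known − 3240 × (depth of known layers): K_1 = 104859 − 3240×37.7 = −17289; K_2 = 39689.04 − 3240×(0.663 + 16.04) = −14428.68.
Balance: K_1 = K_2 − x×(3240 − 2980), so x = (K_2 − K_1)/(3240 − 2980) = 2860.32/260 = 11 km.

11 km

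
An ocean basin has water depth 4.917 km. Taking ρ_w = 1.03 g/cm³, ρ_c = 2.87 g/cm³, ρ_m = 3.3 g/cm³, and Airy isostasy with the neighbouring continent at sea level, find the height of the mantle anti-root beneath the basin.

Equating mass per unit area of the two columns: replacing crust with seawater at the top is compensated by replacing crust with mantle at the base: d (ρ_c − ρ_w) = a (ρ_m − ρ_c).
a = d (ρ_c − ρ_w)/(ρ_m − ρ_c) = 4.917 km × 1.84/0.43 = 21 km.

21 km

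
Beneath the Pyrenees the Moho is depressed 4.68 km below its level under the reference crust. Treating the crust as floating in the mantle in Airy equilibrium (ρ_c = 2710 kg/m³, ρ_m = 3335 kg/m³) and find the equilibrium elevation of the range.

1.08 km

For local isostatic compensation: ρ_c h = (ρ_m − ρ_c) r.
h = r (ρ_m − ρ_c) / ρ_c = 4.68 km × (3335 − 2710) / 2710 = 1.08 km.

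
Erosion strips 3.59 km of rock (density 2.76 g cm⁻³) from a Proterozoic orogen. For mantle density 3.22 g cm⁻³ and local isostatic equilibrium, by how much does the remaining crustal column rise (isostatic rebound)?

3.08 km

Unloading: uplift u = e ρ_c/ρ_m = 3.59 km × 2.76/3.22 = 3.08 km.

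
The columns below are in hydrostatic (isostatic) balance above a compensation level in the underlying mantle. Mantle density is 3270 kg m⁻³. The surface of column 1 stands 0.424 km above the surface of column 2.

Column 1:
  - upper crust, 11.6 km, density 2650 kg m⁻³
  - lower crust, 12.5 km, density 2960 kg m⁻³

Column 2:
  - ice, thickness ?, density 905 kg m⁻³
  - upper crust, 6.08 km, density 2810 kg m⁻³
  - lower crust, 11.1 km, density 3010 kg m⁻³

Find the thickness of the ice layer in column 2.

Take the compensation level at the base of the deeper column (depth z_c below the surface of column 1) and equate Σ ρ_i t_i down to z_c; mantle fills any gap and the z_c terms cancel.
Column 1: 11.6×2650 + 12.5×2960 + (z_c − 24.1)×3270
Column 2: 0.424×0 + x×905 + 6.08×2810 + 11.1×3010 + (z_c − 0.424 − 17.18 − x)×3270
The z_c×3270 term appears on both sides and cancels. Collect the known terms of each column as K = Σ(ρt)_known − 3270 × (depth of known layers): K_1 = 67740 − 3270×24.1 = −11067; K_2 = 50495.8 − 3270×(0.424 + 17.18) = −7069.28.
Balance: K_1 = K_2 − x×(3270 − 905), so x = (K_2 − K_1)/(3270 − 905) = 3997.72/2365 = 1.69 km.

1.69 km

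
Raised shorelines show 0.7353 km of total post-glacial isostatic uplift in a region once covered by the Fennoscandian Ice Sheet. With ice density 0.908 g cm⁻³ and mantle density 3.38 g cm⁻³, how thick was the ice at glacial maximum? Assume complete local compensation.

2.74 km

u = t ρ_ice/ρ_m → t = u ρ_m/ρ_ice = 0.7353 km × 3.38/0.908 = 2.74 km.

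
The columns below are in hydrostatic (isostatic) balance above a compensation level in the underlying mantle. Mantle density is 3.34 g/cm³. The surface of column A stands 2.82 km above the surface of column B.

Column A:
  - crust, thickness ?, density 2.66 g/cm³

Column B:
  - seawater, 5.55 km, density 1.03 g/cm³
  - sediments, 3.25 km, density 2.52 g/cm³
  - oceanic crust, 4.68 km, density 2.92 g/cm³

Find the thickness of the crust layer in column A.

Take the compensation level at the base of the deeper column (depth z_c below the surface of column A) and equate Σ ρ_i t_i down to z_c; mantle fills any gap and the z_c terms cancel.
Column A: x×2.66 + (z_c − 0 − x)×3.34
Column B: 2.82×0 + 5.55×1.03 + 3.25×2.52 + 4.68×2.92 + (z_c − 2.82 − 13.48)×3.34
The z_c×3.34 term appears on both sides and cancels. Collect the known terms of each column as K = Σ(ρt)_known − 3.34 × (depth of known layers): K_A = 0 − 3.34×0 = 0; K_B = 27.5721 − 3.34×(2.82 + 13.48) = −26.8699.
Balance: K_A − x×(3.34 − 2.66) = K_B, so x = (K_A − K_B)/(3.34 − 2.66) = 26.8699/0.68 = 39.5 km.

39.5 km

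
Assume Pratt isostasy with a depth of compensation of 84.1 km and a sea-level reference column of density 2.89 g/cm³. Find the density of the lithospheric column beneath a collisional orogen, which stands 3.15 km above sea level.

Pratt balance: ρ_ref D = ρ (D + h).
ρ = ρ_ref D/(D + h) = 2.89 × 84.1 km/(84.1 km + 3.15 km) = 2.79 g/cm³.

2.79 g/cm³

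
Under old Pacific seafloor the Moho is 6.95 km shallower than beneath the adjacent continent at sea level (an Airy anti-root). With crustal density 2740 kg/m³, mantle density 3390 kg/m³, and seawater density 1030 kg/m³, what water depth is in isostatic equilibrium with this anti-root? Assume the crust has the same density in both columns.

Replacing a thickness d of crust by seawater at the top must be balanced by replacing crust with mantle at the base: d (ρ_c − ρ_w) = a (ρ_m − ρ_c).
d = a (ρ_m − ρ_c)/(ρ_c − ρ_w) = 6.95 km × 650/1710 = 2.64 km.

2.64 km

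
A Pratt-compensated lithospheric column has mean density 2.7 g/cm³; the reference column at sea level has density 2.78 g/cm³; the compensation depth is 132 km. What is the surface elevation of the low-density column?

3.91 km

ρ_ref D = ρ (D + h) → h = D (ρ_ref − ρ)/ρ.
h = 132 km × (2.78 − 2.7)/2.7 = 3.91 km.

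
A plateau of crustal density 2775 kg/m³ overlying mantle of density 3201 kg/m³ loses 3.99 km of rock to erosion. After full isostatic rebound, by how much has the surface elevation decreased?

0.531 km

Rebound u = e ρ_c/ρ_m = 3.99 km × 2775/3201 = 3.459 km.
Net surface drop = e − u = 3.99 km − 3.459 km = e (ρ_m − ρ_c)/ρ_m = 0.531 km.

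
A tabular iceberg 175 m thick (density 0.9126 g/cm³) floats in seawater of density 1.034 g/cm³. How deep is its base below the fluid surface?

Draft d = t ρ_obj/ρ_fluid = 175 m × 0.9126/1.034 = 154 m.

154 m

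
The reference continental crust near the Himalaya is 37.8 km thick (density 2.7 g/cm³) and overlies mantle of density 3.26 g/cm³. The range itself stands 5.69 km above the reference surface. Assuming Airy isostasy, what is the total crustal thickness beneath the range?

Root depth r = h ρ_c / (ρ_m − ρ_c) = 5.69 km × 2.7 / 0.56 = 27.43 km.
Total thickness = T + h + r = 37.8 km + 5.69 km + 27.43 km = 70.9 km.

70.9 km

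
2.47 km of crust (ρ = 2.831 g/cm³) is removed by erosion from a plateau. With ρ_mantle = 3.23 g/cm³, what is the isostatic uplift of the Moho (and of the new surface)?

Unloading: uplift u = e ρ_c/ρ_m = 2.47 km × 2.831/3.23 = 2.16 km.

2.16 km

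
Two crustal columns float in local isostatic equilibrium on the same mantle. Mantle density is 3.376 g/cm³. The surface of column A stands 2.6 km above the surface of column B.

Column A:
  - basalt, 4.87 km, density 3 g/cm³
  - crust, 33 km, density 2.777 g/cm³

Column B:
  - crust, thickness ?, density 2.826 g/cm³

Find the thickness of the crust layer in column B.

Take the compensation level at the base of the deeper column (depth z_c below the surface of column A) and equate Σ ρ_i t_i down to z_c; mantle fills any gap and the z_c terms cancel.
Column A: 4.87×3 + 33×2.777 + (z_c − 37.87)×3.376
Column B: 2.6×0 + x×2.826 + (z_c − 2.6 − 0 − x)×3.376
The z_c×3.376 term appears on both sides and cancels. Collect the known terms of each column as K = Σ(ρt)_known − 3.376 × (depth of known layers): K_A = 106.251 − 3.376×37.87 = −21.59812; K_B = 0 − 3.376×(2.6 + 0) = −8.7776.
Balance: K_A = K_B − x×(3.376 − 2.826), so x = (K_B − K_A)/(3.376 − 2.826) = 12.8205/0.55 = 23.3 km.

23.3 km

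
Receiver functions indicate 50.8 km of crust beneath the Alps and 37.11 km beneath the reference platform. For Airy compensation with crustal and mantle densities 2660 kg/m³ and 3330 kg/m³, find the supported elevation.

2.75 km

Excess crust Δ = 50.8 km − 37.11 km = 13.69 km, split between elevation h and root r with h + r = Δ.
Airy balance ρ_c h = (ρ_m − ρ_c) r gives r = h ρ_c/(ρ_m − ρ_c), so h (1 + ρ_c/(ρ_m − ρ_c)) = Δ, i.e. h = Δ (ρ_m − ρ_c)/ρ_m.
h = 13.69 km × 670/3330 = 2.75 km.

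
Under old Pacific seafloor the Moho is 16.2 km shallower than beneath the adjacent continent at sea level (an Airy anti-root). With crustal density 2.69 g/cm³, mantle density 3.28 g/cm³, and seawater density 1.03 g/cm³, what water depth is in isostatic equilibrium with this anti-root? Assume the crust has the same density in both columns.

5.76 km

Replacing a thickness d of crust by seawater at the top must be balanced by replacing crust with mantle at the base: d (ρ_c − ρ_w) = a (ρ_m − ρ_c).
d = a (ρ_m − ρ_c)/(ρ_c − ρ_w) = 16.2 km × 0.59/1.66 = 5.76 km.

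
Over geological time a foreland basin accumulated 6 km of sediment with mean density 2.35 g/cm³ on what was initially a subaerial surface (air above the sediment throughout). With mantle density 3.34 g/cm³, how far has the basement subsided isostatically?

Subaerial load: s = t ρ_sed / ρ_m = 6 km × 2.35/3.34 = 4.22 km.

4.22 km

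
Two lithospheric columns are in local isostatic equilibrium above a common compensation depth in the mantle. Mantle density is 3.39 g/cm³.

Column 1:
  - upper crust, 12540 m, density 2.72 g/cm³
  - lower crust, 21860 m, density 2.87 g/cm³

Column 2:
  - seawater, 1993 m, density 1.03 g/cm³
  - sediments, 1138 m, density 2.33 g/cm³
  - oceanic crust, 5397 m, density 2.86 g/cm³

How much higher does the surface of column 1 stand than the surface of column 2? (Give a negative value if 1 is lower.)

For any compensation level in the mantle, the mantle terms cancel and isostasy reduces to e = (Σt_1 − Σt_2) − (Σ(ρt)_1 − Σ(ρt)_2) / ρ_m.
Σt_1 = 34400 m; Σt_2 = 8528 m; Σ(ρt)_1 = 96847; Σ(ρt)_2 = 20139.75 (in m·g/cm³).
e = (34400 − 8528) − (96847 − 20139.75) / 3.39 = 3240 m.

3240 m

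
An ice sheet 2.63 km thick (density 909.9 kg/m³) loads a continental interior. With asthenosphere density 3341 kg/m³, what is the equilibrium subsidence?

By Archimedes' principle applied to the lithosphere: the ice load ρ_ice t is balanced by mantle displaced below, ρ_m s.
s = t ρ_ice / ρ_m = 2.63 km × 909.9/3341 = 0.716 km.

0.716 km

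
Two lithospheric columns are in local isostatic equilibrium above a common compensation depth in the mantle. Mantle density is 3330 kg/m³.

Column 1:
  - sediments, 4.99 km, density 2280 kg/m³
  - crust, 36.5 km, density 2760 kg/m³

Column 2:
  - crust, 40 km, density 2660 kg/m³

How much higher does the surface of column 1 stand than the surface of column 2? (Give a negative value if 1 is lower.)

−0.227 km

For any compensation level in the mantle, the mantle terms cancel and isostasy reduces to e = (Σt_1 − Σt_2) − (Σ(ρt)_1 − Σ(ρt)_2) / ρ_m.
Σt_1 = 41.49 km; Σt_2 = 40 km; Σ(ρt)_1 = 112117.2; Σ(ρt)_2 = 106400 (in km·kg/m³).
e = (41.49 − 40) − (112117.2 − 106400) / 3330 = −0.227 km.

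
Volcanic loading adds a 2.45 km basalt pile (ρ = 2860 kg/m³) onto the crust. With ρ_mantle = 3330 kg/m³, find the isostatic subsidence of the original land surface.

Subaerial loading: s = t ρ_load / ρ_m.
s = 2.45 km × 2860/3330 = 2.1 km.

2.1 km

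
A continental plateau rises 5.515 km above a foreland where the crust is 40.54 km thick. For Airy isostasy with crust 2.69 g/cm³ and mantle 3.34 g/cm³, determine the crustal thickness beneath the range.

Root depth r = h ρ_c / (ρ_m − ρ_c) = 5.515 km × 2.69 / 0.65 = 22.82 km.
Total thickness = T + h + r = 40.54 km + 5.515 km + 22.82 km = 68.9 km.

68.9 km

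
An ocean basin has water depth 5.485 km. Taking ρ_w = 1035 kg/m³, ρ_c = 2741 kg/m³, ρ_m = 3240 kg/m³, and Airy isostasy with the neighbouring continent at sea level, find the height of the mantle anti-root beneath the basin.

18.8 km

By Archimedes' principle applied to the lithosphere: replacing crust with seawater at the top is compensated by replacing crust with mantle at the base: d (ρ_c − ρ_w) = a (ρ_m − ρ_c).
a = d (ρ_c − ρ_w)/(ρ_m − ρ_c) = 5.485 km × 1706/499 = 18.8 km.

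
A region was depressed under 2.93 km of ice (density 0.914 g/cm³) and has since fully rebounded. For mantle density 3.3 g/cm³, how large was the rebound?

0.812 km

Removing the load lets mantle flow back in; uplift u satisfies ρ_ice t = ρ_m u.
u = t ρ_ice/ρ_m = 2.93 km × 0.914/3.3 = 0.812 km.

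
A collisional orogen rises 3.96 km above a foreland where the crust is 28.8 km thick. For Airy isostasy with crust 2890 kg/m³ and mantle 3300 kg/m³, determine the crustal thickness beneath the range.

60.7 km

Root depth r = h ρ_c / (ρ_m − ρ_c) = 3.96 km × 2890 / 410 = 27.91 km.
Total thickness = T + h + r = 28.8 km + 3.96 km + 27.91 km = 60.7 km.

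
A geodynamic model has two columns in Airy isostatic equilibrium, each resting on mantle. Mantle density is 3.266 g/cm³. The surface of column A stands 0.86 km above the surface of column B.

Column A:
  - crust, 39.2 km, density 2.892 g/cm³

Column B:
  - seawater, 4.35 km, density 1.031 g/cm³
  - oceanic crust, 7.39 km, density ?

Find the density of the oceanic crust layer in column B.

2.98 g/cm³

Take the compensation level at the base of the deeper column (depth z_c below the surface of column A) and equate Σ ρ_i t_i down to z_c; mantle fills any gap and the z_c terms cancel.
Column A: 39.2×2.892 + (z_c − 39.2)×3.266
Column B: 0.86×0 + 4.35×1.031 + 7.39×ρ + (z_c − 0.86 − 11.74)×3.266
The z_c×3.266 term appears on both sides and cancels. Collect the known terms of each column as K = Σ(ρt)_known − 3.266 × (depth of known layers): K_A = 113.3664 − 3.266×39.2 = −14.6608; K_B = 4.48485 − 3.266×(0.86 + 11.74) = −36.66675.
Balance: K_A = K_B + 7.39×ρ, so ρ = (K_A − K_B)/7.39 = 22.0059/7.39 = 2.98 g/cm³.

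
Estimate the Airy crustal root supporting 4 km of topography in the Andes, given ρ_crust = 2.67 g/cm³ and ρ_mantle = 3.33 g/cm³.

By Archimedes' principle applied to the lithosphere: the weight of the topography is balanced by the buoyancy of the root, ρ_c h = (ρ_m − ρ_c) r.
r = h · ρ_c / (ρ_m − ρ_c) = 4 km × 2.67 / (3.33 − 2.67) = 16.2 km.

16.2 km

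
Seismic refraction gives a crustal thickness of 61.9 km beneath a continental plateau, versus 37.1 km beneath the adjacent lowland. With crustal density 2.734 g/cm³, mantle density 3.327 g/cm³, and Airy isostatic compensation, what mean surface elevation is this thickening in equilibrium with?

4.42 km

Excess crust Δ = 61.9 km − 37.1 km = 24.8 km, split between elevation h and root r with h + r = Δ.
Airy balance ρ_c h = (ρ_m − ρ_c) r gives r = h ρ_c/(ρ_m − ρ_c), so h (1 + ρ_c/(ρ_m − ρ_c)) = Δ, i.e. h = Δ (ρ_m − ρ_c)/ρ_m.
h = 24.8 km × 0.593/3.327 = 4.42 km.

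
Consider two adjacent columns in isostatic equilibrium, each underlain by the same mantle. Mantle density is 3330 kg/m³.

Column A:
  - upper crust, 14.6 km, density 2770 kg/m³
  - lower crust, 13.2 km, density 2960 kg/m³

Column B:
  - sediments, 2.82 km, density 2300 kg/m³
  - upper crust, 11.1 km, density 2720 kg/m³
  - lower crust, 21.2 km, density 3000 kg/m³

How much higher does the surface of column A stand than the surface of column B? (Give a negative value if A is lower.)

−1.08 km

For any compensation level in the mantle, the mantle terms cancel and isostasy reduces to e = (Σt_A − Σt_B) − (Σ(ρt)_A − Σ(ρt)_B) / ρ_m.
Σt_A = 27.8 km; Σt_B = 35.12 km; Σ(ρt)_A = 79514; Σ(ρt)_B = 100278 (in km·kg/m³).
e = (27.8 − 35.12) − (79514 − 100278) / 3330 = −1.08 km.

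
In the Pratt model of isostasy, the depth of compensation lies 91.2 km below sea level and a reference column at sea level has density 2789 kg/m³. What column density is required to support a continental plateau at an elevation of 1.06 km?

Pratt balance: ρ_ref D = ρ (D + h).
ρ = ρ_ref D/(D + h) = 2789 × 91.2 km/(91.2 km + 1.06 km) = 2760 kg/m³.

2760 kg/m³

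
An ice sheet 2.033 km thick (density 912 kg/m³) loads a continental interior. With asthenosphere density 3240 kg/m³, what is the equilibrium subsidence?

0.572 km

Isostatic balance requires: the ice load ρ_ice t is balanced by mantle displaced below, ρ_m s.
s = t ρ_ice / ρ_m = 2.033 km × 912/3240 = 0.572 km.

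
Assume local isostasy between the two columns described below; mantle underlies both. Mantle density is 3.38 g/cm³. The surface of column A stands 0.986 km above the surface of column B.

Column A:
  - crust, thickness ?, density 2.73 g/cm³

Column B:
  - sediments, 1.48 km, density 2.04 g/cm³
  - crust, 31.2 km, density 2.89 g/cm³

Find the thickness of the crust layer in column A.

31.7 km

Take the compensation level at the base of the deeper column (depth z_c below the surface of column A) and equate Σ ρ_i t_i down to z_c; mantle fills any gap and the z_c terms cancel.
Column A: x×2.73 + (z_c − 0 − x)×3.38
Column B: 0.986×0 + 1.48×2.04 + 31.2×2.89 + (z_c − 0.986 − 32.68)×3.38
The z_c×3.38 term appears on both sides and cancels. Collect the known terms of each column as K = Σ(ρt)_known − 3.38 × (depth of known layers): K_A = 0 − 3.38×0 = 0; K_B = 93.1872 − 3.38×(0.986 + 32.68) = −20.60388.
Balance: K_A − x×(3.38 − 2.73) = K_B, so x = (K_A − K_B)/(3.38 − 2.73) = 20.6039/0.65 = 31.7 km.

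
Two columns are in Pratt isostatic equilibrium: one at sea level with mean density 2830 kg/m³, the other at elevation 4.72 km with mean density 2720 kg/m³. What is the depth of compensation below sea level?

ρ_ref D = ρ (D + h) → D (ρ_ref − ρ) = ρ h.
D = ρ h/(ρ_ref − ρ) = 2720 × 4.72 km/(2830 − 2720) = 117 km.

117 km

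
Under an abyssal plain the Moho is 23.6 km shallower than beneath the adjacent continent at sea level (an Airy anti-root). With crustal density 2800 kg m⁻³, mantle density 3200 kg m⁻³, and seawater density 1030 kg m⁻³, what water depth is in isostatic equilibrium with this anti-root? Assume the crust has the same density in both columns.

5.33 km

Replacing a thickness d of crust by seawater at the top must be balanced by replacing crust with mantle at the base: d (ρ_c − ρ_w) = a (ρ_m − ρ_c).
d = a (ρ_m − ρ_c)/(ρ_c − ρ_w) = 23.6 km × 400/1770 = 5.33 km.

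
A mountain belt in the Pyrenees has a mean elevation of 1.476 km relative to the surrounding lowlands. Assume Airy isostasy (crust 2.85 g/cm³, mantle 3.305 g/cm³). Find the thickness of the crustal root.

9.25 km

By Archimedes' principle applied to the lithosphere: the weight of the topography is balanced by the buoyancy of the root, ρ_c h = (ρ_m − ρ_c) r.
r = h · ρ_c / (ρ_m − ρ_c) = 1.476 km × 2.85 / (3.305 − 2.85) = 9.25 km.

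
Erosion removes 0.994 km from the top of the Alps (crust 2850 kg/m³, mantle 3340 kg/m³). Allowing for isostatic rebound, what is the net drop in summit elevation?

0.146 km

Rebound u = e ρ_c/ρ_m = 0.994 km × 2850/3340 = 0.8482 km.
Net surface drop = e − u = 0.994 km − 0.8482 km = e (ρ_m − ρ_c)/ρ_m = 0.146 km.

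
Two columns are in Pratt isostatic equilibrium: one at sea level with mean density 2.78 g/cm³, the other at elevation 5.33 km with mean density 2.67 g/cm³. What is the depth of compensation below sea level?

129 km

ρ_ref D = ρ (D + h) → D (ρ_ref − ρ) = ρ h.
D = ρ h/(ρ_ref − ρ) = 2.67 × 5.33 km/(2.78 − 2.67) = 129 km.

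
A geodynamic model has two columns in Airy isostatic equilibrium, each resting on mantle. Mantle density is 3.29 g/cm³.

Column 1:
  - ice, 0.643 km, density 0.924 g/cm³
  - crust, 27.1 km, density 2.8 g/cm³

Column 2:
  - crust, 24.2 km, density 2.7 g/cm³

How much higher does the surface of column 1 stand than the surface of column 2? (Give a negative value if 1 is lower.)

0.159 km

For any compensation level in the mantle, the mantle terms cancel and isostasy reduces to e = (Σt_1 − Σt_2) − (Σ(ρt)_1 − Σ(ρt)_2) / ρ_m.
Σt_1 = 27.743 km; Σt_2 = 24.2 km; Σ(ρt)_1 = 76.474132; Σ(ρt)_2 = 65.34 (in km·g/cm³).
e = (27.743 − 24.2) − (76.474132 − 65.34) / 3.29 = 0.159 km.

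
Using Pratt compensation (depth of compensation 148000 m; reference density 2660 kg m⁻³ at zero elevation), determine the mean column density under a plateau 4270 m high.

Pratt balance: ρ_ref D = ρ (D + h).
ρ = ρ_ref D/(D + h) = 2660 × 148000 m/(148000 m + 4270 m) = 2590 kg m⁻³.

2590 kg m⁻³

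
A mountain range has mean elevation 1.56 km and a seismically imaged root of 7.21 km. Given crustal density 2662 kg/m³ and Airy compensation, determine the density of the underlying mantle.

3240 kg/m³

Airy balance: ρ_c h = (ρ_m − ρ_c) r → ρ_m = ρ_c (1 + h/r).
ρ_m = 2662 × (1 + 1.56 km/7.21 km) = 3240 kg/m³.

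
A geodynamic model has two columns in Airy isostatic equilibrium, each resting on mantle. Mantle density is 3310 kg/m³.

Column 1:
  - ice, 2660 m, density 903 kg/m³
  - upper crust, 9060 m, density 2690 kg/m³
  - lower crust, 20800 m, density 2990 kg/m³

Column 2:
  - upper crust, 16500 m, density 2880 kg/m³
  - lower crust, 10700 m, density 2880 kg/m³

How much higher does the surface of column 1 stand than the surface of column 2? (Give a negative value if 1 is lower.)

For any compensation level in the mantle, the mantle terms cancel and isostasy reduces to e = (Σt_1 − Σt_2) − (Σ(ρt)_1 − Σ(ρt)_2) / ρ_m.
Σt_1 = 32520 m; Σt_2 = 27200 m; Σ(ρt)_1 = 88965380; Σ(ρt)_2 = 78336000 (in m·kg/m³).
e = (32520 − 27200) − (88965380 − 78336000) / 3310 = 2110 m.

2110 m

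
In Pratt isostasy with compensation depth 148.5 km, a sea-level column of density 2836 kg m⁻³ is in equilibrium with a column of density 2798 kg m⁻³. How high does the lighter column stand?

2.02 km

ρ_ref D = ρ (D + h) → h = D (ρ_ref − ρ)/ρ.
h = 148.5 km × (2836 − 2798)/2798 = 2.02 km.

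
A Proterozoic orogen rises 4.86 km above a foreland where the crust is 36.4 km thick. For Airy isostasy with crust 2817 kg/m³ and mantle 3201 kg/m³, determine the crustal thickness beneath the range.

76.9 km

Root depth r = h ρ_c / (ρ_m − ρ_c) = 4.86 km × 2817 / 384 = 35.65 km.
Total thickness = T + h + r = 36.4 km + 4.86 km + 35.65 km = 76.9 km.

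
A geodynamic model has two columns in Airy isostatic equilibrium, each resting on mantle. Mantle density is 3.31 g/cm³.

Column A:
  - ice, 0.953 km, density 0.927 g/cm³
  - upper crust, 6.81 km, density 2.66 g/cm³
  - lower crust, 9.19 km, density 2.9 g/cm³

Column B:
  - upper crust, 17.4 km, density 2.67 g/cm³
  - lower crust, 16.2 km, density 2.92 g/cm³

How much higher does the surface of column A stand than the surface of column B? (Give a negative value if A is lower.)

For any compensation level in the mantle, the mantle terms cancel and isostasy reduces to e = (Σt_A − Σt_B) − (Σ(ρt)_A − Σ(ρt)_B) / ρ_m.
Σt_A = 16.953 km; Σt_B = 33.6 km; Σ(ρt)_A = 45.649031; Σ(ρt)_B = 93.762 (in km·g/cm³).
e = (16.953 − 33.6) − (45.649031 − 93.762) / 3.31 = −2.11 km.

−2.11 km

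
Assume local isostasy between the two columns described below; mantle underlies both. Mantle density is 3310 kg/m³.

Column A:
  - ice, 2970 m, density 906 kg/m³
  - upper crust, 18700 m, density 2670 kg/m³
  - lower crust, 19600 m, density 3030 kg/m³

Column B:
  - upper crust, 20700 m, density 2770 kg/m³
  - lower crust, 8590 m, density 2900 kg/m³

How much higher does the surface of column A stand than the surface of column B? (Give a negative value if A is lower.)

2990 m

For any compensation level in the mantle, the mantle terms cancel and isostasy reduces to e = (Σt_A − Σt_B) − (Σ(ρt)_A − Σ(ρt)_B) / ρ_m.
Σt_A = 41270 m; Σt_B = 29290 m; Σ(ρt)_A = 112007820; Σ(ρt)_B = 82250000 (in m·kg/m³).
e = (41270 − 29290) − (112007820 − 82250000) / 3310 = 2990 m.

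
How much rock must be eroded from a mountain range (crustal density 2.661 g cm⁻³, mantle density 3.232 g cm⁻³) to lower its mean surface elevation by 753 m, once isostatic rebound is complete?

Net drop Δ = e − u = e − e ρ_c/ρ_m = e (ρ_m − ρ_c)/ρ_m.
e = Δ ρ_m/(ρ_m − ρ_c) = 753 m × 3.232/0.571 = 4260 m.

4260 m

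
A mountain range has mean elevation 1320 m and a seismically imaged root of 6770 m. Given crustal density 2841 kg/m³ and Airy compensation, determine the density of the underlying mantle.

Airy balance: ρ_c h = (ρ_m − ρ_c) r → ρ_m = ρ_c (1 + h/r).
ρ_m = 2841 × (1 + 1320 m/6770 m) = 3390 kg/m³.

3390 kg/m³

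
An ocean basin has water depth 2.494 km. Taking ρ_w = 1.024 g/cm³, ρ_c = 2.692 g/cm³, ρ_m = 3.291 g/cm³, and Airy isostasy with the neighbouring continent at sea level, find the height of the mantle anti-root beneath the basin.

6.94 km

Equating mass per unit area of the two columns: replacing crust with seawater at the top is compensated by replacing crust with mantle at the base: d (ρ_c − ρ_w) = a (ρ_m − ρ_c).
a = d (ρ_c − ρ_w)/(ρ_m − ρ_c) = 2.494 km × 1.668/0.599 = 6.94 km.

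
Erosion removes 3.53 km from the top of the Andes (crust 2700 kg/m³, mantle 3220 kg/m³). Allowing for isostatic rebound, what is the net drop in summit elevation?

0.57 km

Rebound u = e ρ_c/ρ_m = 3.53 km × 2700/3220 = 2.96 km.
Net surface drop = e − u = 3.53 km − 2.96 km = e (ρ_m − ρ_c)/ρ_m = 0.57 km.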